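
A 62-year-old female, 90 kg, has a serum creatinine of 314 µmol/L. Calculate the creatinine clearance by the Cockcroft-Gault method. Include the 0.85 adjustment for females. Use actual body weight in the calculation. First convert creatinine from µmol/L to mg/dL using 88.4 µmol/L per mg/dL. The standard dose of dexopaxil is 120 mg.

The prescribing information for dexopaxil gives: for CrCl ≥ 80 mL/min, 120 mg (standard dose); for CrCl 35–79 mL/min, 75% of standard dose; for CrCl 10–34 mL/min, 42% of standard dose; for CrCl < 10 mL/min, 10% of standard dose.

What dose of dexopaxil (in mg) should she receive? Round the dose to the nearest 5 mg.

50 mg

SCr = 314 / 88.4 = 3.552 mg/dL
CrCl = (140 − 62) × 90 / (72 × 3.552) × 0.85 = 7020.0 / 255.74 × 0.85 ≈ 23.3 mL/min
CrCl ≈ 23 mL/min → bracket 10–34 mL/min.
42% of 120 mg = 50.4 mg → 50 mg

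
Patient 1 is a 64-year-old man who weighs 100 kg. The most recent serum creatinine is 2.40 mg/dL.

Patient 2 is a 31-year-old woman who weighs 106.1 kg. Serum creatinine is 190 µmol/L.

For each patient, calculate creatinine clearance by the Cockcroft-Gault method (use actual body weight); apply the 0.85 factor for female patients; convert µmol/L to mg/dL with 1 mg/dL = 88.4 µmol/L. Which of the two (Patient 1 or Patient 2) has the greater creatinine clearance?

Patient 2

Patient 1: CrCl = (140 − 64) × 100 / (72 × 2.4) = 7600.0 / 172.80 ≈ 44.0 mL/min
Patient 2: SCr = 190 / 88.4 = 2.149 mg/dL
Patient 2: CrCl = (140 − 31) × 106.1 / (72 × 2.149) × 0.85 = 11564.9 / 154.73 × 0.85 ≈ 63.5 mL/min
44.0 vs 63.5 mL/min → Patient 2 is higher.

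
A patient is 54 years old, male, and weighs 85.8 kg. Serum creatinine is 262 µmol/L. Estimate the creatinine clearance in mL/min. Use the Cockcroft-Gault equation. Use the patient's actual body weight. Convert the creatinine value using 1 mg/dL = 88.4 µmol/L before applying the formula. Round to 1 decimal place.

34.6 mL/min

SCr = 262 / 88.4 = 2.964 mg/dL
CrCl = (140 − 54) × 85.8 / (72 × 2.964) = 7378.8 / 213.41 ≈ 34.6 mL/min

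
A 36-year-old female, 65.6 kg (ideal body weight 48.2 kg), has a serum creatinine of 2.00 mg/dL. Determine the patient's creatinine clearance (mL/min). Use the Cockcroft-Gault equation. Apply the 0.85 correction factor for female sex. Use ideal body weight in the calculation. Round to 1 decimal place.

29.6 mL/min

CrCl = (140 − 36) × 48.2 / (72 × 2) × 0.85 = 5012.8 / 144.00 × 0.85 ≈ 29.6 mL/min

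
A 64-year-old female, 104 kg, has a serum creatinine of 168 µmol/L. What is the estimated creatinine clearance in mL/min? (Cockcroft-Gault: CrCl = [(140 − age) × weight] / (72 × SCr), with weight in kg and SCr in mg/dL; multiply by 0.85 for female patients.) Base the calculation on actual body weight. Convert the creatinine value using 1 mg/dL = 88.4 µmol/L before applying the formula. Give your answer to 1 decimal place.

49.1 mL/min

SCr = 168 / 88.4 = 1.9 mg/dL
CrCl = (140 − 64) × 104 / (72 × 1.9) × 0.85 = 7904.0 / 136.80 × 0.85 ≈ 49.1 mL/min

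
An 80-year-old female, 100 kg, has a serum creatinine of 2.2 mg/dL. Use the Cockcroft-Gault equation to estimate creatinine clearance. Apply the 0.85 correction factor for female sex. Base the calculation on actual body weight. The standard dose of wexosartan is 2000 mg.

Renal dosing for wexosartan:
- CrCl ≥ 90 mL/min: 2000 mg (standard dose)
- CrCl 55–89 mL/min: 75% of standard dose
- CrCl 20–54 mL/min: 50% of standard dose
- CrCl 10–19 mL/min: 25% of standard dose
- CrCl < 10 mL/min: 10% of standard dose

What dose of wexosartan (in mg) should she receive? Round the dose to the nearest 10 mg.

1000 mg

CrCl = (140 − 80) × 100 / (72 × 2.2) × 0.85 = 6000.0 / 158.40 × 0.85 ≈ 32.2 mL/min
CrCl ≈ 32 mL/min → bracket 20–54 mL/min.
50% of 2000 mg = 1000 mg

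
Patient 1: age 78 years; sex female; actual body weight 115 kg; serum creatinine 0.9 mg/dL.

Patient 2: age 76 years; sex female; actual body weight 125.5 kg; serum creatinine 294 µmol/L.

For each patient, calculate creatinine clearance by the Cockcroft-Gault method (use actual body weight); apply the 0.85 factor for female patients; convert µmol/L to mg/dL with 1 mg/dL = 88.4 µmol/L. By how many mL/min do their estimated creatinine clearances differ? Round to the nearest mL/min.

65 mL/min

Patient 1: CrCl = (140 − 78) × 115 / (72 × 0.9) × 0.85 = 7130.0 / 64.80 × 0.85 ≈ 93.5 mL/min
Patient 2: SCr = 294 / 88.4 = 3.326 mg/dL
Patient 2: CrCl = (140 − 76) × 125.5 / (72 × 3.326) × 0.85 = 8032.0 / 239.47 × 0.85 ≈ 28.5 mL/min
|93.5 − 28.5| = 65.0 mL/min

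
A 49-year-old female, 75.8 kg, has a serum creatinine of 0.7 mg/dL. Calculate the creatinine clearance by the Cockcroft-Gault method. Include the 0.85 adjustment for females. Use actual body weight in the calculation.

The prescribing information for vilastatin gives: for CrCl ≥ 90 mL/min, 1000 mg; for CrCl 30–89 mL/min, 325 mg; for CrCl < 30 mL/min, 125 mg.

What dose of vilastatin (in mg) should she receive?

CrCl = (140 − 49) × 75.8 / (72 × 0.7) × 0.85 = 6897.8 / 50.40 × 0.85 ≈ 116.3 mL/min
CrCl ≈ 116 mL/min → bracket ≥ 90 mL/min.
Dose for this bracket: 1000 mg.

1000 mg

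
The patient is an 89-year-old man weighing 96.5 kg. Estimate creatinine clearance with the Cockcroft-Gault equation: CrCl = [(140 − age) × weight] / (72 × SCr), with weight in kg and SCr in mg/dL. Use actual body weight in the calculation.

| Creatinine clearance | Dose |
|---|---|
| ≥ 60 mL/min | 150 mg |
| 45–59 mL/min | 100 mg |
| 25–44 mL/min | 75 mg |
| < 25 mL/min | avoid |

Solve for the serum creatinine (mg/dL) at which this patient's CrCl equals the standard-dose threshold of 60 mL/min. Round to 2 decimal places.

1.14 mg/dL

Standard dose requires CrCl ≥ 60 mL/min.
Set (140 − 89) × 96.5 / (72 × SCr) = 60
SCr = (140 − 89) × 96.5 / (72 × 60) = 1.139 mg/dL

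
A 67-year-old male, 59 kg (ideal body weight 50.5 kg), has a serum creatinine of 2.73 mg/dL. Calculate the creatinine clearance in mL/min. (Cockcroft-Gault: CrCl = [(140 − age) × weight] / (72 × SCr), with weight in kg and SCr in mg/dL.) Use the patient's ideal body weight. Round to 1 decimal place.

18.8 mL/min

CrCl = (140 − 67) × 50.5 / (72 × 2.73) = 3686.5 / 196.56 ≈ 18.8 mL/min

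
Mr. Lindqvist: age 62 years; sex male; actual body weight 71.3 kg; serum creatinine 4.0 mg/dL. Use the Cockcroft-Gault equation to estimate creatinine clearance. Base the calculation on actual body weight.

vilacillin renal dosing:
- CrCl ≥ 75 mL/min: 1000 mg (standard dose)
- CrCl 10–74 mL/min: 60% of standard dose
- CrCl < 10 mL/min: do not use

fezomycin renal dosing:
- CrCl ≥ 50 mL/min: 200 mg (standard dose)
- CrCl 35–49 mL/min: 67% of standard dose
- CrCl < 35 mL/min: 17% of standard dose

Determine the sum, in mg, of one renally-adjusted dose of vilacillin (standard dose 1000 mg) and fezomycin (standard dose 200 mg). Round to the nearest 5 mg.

635 mg

CrCl = (140 − 62) × 71.3 / (72 × 4) = 5561.4 / 288.00 ≈ 19.3 mL/min
CrCl ≈ 19 mL/min.
vilacillin: 10–74 mL/min → 60% of 1000 mg = 600 mg.
fezomycin: < 35 mL/min → 17% of 200 mg = 34 mg.
Total = 600 + 34 = 634 mg.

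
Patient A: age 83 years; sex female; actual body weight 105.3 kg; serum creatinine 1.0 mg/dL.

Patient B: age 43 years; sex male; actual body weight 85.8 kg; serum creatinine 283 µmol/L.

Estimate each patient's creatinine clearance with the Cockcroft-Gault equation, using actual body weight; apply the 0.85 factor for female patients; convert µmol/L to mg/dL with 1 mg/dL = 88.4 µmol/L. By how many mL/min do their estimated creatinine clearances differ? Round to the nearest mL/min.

Patient A: CrCl = (140 − 83) × 105.3 / (72 × 1) × 0.85 = 6002.1 / 72.00 × 0.85 ≈ 70.9 mL/min
Patient B: SCr = 283 / 88.4 = 3.201 mg/dL
Patient B: CrCl = (140 − 43) × 85.8 / (72 × 3.201) = 8322.6 / 230.47 ≈ 36.1 mL/min
|70.9 − 36.1| = 34.8 mL/min

35 mL/min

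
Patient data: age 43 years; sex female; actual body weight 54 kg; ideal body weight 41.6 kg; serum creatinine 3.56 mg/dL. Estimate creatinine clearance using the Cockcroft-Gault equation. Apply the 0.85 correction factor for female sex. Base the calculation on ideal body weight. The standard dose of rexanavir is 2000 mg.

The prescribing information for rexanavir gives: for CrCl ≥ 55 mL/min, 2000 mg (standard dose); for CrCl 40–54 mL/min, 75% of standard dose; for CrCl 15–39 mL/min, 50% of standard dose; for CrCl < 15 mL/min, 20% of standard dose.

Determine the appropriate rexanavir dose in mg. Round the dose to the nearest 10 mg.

400 mg

CrCl = (140 − 43) × 41.6 / (72 × 3.56) × 0.85 = 4035.2 / 256.32 × 0.85 ≈ 13.4 mL/min
CrCl ≈ 13 mL/min → bracket < 15 mL/min.
20% of 2000 mg = 400 mg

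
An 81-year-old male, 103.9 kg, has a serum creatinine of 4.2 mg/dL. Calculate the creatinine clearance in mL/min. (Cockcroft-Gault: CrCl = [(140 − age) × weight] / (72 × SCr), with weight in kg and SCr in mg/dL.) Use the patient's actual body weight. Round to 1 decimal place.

CrCl = (140 − 81) × 103.9 / (72 × 4.2) = 6130.1 / 302.40 ≈ 20.3 mL/min

20.3 mL/min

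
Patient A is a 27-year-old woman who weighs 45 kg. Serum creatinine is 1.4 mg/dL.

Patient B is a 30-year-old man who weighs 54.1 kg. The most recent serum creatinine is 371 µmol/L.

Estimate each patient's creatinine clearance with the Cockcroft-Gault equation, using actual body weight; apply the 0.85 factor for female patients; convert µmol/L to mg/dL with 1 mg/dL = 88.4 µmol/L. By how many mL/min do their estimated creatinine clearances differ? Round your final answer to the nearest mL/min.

23 mL/min

Patient A: CrCl = (140 − 27) × 45 / (72 × 1.4) × 0.85 = 5085.0 / 100.80 × 0.85 ≈ 42.9 mL/min
Patient B: SCr = 371 / 88.4 = 4.197 mg/dL
Patient B: CrCl = (140 − 30) × 54.1 / (72 × 4.197) = 5951.0 / 302.18 ≈ 19.7 mL/min
|42.9 − 19.7| = 23.2 mL/min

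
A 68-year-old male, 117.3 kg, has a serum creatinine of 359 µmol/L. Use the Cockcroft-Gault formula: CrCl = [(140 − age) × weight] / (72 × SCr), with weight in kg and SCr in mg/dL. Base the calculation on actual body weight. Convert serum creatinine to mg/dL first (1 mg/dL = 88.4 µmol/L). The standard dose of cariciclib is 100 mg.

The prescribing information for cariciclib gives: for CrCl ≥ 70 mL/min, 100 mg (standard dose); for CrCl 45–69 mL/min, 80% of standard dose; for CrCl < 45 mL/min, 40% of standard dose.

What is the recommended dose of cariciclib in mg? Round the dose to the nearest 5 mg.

40 mg

SCr = 359 / 88.4 = 4.061 mg/dL
CrCl = (140 − 68) × 117.3 / (72 × 4.061) = 8445.6 / 292.39 ≈ 28.9 mL/min
CrCl ≈ 29 mL/min → bracket < 45 mL/min.
40% of 100 mg = 40 mg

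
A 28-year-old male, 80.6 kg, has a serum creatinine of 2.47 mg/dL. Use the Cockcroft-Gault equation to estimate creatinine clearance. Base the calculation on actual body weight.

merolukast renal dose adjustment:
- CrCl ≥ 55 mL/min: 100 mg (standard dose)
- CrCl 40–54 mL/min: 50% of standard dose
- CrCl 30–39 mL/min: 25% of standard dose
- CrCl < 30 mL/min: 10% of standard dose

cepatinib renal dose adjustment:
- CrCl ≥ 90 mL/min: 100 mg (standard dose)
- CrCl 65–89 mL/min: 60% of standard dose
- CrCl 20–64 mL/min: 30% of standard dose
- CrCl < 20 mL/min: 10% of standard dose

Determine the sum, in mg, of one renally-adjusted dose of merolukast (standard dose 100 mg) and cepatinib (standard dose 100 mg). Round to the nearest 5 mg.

80 mg

CrCl = (140 − 28) × 80.6 / (72 × 2.47) = 9027.2 / 177.84 ≈ 50.8 mL/min
CrCl ≈ 51 mL/min.
merolukast: 40–54 mL/min → 50% of 100 mg = 50 mg.
cepatinib: 20–64 mL/min → 30% of 100 mg = 30 mg.
Total = 50 + 30 = 80 mg.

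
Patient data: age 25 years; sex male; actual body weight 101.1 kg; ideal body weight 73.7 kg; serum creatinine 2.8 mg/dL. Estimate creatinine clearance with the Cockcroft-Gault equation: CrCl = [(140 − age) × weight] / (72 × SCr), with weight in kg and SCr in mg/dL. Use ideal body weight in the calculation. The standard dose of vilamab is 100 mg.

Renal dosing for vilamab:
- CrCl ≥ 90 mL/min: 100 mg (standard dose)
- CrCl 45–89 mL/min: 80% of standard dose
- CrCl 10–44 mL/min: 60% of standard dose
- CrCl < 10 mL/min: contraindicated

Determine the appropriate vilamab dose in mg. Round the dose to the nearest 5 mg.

CrCl = (140 − 25) × 73.7 / (72 × 2.8) = 8475.5 / 201.60 ≈ 42.0 mL/min
CrCl ≈ 42 mL/min → bracket 10–44 mL/min.
60% of 100 mg = 60 mg

60 mg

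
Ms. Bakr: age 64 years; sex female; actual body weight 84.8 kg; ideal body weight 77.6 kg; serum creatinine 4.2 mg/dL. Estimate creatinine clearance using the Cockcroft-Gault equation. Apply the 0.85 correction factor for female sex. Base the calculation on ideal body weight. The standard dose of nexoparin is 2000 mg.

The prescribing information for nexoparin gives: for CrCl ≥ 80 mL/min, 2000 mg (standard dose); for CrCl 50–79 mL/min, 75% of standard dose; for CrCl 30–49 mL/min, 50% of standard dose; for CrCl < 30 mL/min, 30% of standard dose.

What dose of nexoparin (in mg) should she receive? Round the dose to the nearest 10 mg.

CrCl = (140 − 64) × 77.6 / (72 × 4.2) × 0.85 = 5897.6 / 302.40 × 0.85 ≈ 16.6 mL/min
CrCl ≈ 17 mL/min → bracket < 30 mL/min.
30% of 2000 mg = 600 mg

600 mg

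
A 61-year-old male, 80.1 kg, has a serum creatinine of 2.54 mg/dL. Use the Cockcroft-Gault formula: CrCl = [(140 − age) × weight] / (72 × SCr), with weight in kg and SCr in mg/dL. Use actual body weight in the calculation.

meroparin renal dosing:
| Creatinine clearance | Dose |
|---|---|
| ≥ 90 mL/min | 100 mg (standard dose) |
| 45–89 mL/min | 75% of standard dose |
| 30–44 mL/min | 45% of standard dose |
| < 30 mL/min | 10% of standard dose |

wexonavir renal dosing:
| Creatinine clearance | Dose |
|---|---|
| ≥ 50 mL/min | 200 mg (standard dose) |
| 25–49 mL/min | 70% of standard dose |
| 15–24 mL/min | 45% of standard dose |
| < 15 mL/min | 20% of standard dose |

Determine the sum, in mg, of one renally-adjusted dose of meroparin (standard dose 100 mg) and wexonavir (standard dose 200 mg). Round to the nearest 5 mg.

CrCl = (140 − 61) × 80.1 / (72 × 2.54) = 6327.9 / 182.88 ≈ 34.6 mL/min
CrCl ≈ 35 mL/min.
meroparin: 30–44 mL/min → 45% of 100 mg = 45 mg.
wexonavir: 25–49 mL/min → 70% of 200 mg = 140 mg.
Total = 45 + 140 = 185 mg.

185 mg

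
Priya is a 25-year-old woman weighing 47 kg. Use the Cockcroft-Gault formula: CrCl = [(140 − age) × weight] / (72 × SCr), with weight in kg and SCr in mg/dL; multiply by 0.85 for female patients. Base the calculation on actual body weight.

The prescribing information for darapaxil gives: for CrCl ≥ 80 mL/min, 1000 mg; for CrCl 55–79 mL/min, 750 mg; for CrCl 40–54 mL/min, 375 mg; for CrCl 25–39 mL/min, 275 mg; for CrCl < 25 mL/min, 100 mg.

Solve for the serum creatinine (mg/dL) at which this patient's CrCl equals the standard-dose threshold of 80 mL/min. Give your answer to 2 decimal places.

Standard dose requires CrCl ≥ 80 mL/min.
Set (140 − 25) × 47 × 0.85 / (72 × SCr) = 80
SCr = (140 − 25) × 47 × 0.85 / (72 × 80) = 0.798 mg/dL

0.80 mg/dL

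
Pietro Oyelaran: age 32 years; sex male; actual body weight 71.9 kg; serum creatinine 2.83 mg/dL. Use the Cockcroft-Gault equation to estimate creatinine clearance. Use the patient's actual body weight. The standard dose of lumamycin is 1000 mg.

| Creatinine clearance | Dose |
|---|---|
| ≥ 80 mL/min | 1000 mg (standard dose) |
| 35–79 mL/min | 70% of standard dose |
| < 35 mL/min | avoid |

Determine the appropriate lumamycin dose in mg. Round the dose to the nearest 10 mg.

CrCl = (140 − 32) × 71.9 / (72 × 2.83) = 7765.2 / 203.76 ≈ 38.1 mL/min
CrCl ≈ 38 mL/min → bracket 35–79 mL/min.
70% of 1000 mg = 700 mg

700 mg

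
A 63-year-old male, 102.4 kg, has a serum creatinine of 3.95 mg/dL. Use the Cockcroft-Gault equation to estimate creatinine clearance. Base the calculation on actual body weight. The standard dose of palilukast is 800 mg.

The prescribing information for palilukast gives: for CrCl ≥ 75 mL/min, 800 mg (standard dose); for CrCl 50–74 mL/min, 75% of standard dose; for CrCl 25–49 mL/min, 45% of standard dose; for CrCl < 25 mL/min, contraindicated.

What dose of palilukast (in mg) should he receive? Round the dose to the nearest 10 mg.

CrCl = (140 − 63) × 102.4 / (72 × 3.95) = 7884.8 / 284.40 ≈ 27.7 mL/min
CrCl ≈ 28 mL/min → bracket 25–49 mL/min.
45% of 800 mg = 360 mg

360 mg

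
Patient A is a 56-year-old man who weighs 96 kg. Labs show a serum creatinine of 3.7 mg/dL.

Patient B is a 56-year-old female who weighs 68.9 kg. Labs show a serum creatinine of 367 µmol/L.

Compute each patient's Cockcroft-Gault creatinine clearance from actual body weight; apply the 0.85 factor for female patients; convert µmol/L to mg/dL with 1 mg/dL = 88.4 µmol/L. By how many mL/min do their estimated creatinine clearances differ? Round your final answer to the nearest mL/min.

14 mL/min

Patient A: CrCl = (140 − 56) × 96 / (72 × 3.7) = 8064.0 / 266.40 ≈ 30.3 mL/min
Patient B: SCr = 367 / 88.4 = 4.152 mg/dL
Patient B: CrCl = (140 − 56) × 68.9 / (72 × 4.152) × 0.85 = 5787.6 / 298.94 × 0.85 ≈ 16.5 mL/min
|30.3 − 16.5| = 13.8 mL/min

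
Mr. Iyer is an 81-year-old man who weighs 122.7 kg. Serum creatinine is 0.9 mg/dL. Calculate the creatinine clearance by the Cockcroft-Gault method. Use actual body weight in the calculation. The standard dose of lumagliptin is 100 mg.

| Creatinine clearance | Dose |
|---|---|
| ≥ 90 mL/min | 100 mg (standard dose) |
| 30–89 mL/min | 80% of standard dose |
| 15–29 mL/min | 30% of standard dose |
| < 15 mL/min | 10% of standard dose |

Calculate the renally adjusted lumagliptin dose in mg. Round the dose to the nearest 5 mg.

CrCl = (140 − 81) × 122.7 / (72 × 0.9) = 7239.3 / 64.80 ≈ 111.7 mL/min
CrCl ≈ 112 mL/min → bracket ≥ 90 mL/min.
100% of 100 mg = 100 mg

100 mg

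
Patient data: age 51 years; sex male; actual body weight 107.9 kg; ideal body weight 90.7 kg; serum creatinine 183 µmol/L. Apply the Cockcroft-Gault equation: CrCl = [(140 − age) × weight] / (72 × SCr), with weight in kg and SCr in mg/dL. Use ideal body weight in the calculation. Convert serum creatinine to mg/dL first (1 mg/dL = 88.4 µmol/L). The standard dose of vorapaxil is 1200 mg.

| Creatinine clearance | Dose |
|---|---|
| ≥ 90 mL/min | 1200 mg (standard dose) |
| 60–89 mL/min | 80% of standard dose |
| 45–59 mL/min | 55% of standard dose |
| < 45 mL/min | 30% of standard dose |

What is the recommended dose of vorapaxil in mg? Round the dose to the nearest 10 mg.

SCr = 183 / 88.4 = 2.07 mg/dL
CrCl = (140 − 51) × 90.7 / (72 × 2.07) = 8072.3 / 149.04 ≈ 54.2 mL/min
CrCl ≈ 54 mL/min → bracket 45–59 mL/min.
55% of 1200 mg = 660 mg

660 mg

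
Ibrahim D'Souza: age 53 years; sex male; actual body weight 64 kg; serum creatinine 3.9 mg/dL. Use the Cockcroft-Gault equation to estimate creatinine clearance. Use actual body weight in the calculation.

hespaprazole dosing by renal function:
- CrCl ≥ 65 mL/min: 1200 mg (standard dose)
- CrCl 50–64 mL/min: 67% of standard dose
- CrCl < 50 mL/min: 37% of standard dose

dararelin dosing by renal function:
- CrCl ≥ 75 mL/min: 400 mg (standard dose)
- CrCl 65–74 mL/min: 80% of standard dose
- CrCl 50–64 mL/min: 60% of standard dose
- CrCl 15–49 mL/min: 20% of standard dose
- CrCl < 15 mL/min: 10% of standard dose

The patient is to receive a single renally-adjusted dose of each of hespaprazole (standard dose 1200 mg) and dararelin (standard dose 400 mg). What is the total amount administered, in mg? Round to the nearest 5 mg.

525 mg

CrCl = (140 − 53) × 64 / (72 × 3.9) = 5568.0 / 280.80 ≈ 19.8 mL/min
CrCl ≈ 20 mL/min.
hespaprazole: < 50 mL/min → 37% of 1200 mg = 444 mg.
dararelin: 15–49 mL/min → 20% of 400 mg = 80 mg.
Total = 444 + 80 = 524 mg.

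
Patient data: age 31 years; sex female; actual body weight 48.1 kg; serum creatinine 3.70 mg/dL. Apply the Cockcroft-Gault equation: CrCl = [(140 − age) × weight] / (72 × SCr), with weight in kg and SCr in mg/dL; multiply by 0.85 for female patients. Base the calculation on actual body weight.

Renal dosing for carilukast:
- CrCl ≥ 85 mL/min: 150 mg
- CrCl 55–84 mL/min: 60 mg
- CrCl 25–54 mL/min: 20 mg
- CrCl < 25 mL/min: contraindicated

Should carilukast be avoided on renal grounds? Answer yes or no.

CrCl = (140 − 31) × 48.1 / (72 × 3.7) × 0.85 = 5242.9 / 266.40 × 0.85 ≈ 16.7 mL/min
CrCl ≈ 17 mL/min, which is < 25 mL/min.

yes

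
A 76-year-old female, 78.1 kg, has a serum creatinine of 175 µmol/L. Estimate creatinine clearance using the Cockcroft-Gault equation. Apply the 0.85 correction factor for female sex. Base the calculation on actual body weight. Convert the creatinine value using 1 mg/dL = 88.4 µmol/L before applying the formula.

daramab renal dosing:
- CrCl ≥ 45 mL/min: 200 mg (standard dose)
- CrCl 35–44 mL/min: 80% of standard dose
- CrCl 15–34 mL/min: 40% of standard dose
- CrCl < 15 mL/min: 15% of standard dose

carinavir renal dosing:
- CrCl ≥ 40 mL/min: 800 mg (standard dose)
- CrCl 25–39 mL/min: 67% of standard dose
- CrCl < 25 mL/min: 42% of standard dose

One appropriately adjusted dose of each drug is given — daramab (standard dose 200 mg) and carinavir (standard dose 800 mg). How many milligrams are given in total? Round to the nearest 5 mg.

615 mg

SCr = 175 / 88.4 = 1.98 mg/dL
CrCl = (140 − 76) × 78.1 / (72 × 1.98) × 0.85 = 4998.4 / 142.56 × 0.85 ≈ 29.8 mL/min
CrCl ≈ 30 mL/min.
daramab: 15–34 mL/min → 40% of 200 mg = 80 mg.
carinavir: 25–39 mL/min → 67% of 800 mg = 536 mg.
Total = 80 + 536 = 616 mg.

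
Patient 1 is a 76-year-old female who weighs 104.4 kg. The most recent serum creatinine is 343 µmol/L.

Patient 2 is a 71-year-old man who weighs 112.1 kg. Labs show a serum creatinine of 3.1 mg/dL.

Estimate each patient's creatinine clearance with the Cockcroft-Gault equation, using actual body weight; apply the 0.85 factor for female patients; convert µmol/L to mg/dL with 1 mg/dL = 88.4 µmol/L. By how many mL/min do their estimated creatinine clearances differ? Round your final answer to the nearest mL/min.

Patient 1: SCr = 343 / 88.4 = 3.88 mg/dL
Patient 1: CrCl = (140 − 76) × 104.4 / (72 × 3.88) × 0.85 = 6681.6 / 279.36 × 0.85 ≈ 20.3 mL/min
Patient 2: CrCl = (140 − 71) × 112.1 / (72 × 3.1) = 7734.9 / 223.20 ≈ 34.7 mL/min
|20.3 − 34.7| = 14.4 mL/min

14 mL/min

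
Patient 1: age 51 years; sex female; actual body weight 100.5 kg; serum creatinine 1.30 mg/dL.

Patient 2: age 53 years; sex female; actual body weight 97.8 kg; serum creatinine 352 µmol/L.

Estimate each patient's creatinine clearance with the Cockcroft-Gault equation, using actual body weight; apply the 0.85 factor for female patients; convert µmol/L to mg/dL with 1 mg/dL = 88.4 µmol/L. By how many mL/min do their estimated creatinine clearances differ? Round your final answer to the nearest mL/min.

56 mL/min

Patient 1: CrCl = (140 − 51) × 100.5 / (72 × 1.3) × 0.85 = 8944.5 / 93.60 × 0.85 ≈ 81.2 mL/min
Patient 2: SCr = 352 / 88.4 = 3.982 mg/dL
Patient 2: CrCl = (140 − 53) × 97.8 / (72 × 3.982) × 0.85 = 8508.6 / 286.70 × 0.85 ≈ 25.2 mL/min
|81.2 − 25.2| = 56.0 mL/min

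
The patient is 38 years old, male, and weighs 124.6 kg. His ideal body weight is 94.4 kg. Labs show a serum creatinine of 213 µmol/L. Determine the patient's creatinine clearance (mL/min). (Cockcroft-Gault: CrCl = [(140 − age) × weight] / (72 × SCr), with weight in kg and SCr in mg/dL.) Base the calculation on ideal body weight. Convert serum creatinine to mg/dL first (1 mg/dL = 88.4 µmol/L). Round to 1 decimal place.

55.5 mL/min

SCr = 213 / 88.4 = 2.41 mg/dL
CrCl = (140 − 38) × 94.4 / (72 × 2.41) = 9628.8 / 173.52 ≈ 55.5 mL/min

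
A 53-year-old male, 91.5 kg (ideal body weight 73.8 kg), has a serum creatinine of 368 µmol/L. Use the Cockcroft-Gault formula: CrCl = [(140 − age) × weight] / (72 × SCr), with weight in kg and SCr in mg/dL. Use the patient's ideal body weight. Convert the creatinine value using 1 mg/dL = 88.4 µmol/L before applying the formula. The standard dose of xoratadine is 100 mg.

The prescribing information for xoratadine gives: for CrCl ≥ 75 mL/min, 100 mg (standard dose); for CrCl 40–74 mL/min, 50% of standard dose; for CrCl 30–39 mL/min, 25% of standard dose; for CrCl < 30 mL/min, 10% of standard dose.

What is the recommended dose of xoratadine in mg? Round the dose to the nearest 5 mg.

10 mg

SCr = 368 / 88.4 = 4.163 mg/dL
CrCl = (140 − 53) × 73.8 / (72 × 4.163) = 6420.6 / 299.74 ≈ 21.4 mL/min
CrCl ≈ 21 mL/min → bracket < 30 mL/min.
10% of 100 mg = 10 mg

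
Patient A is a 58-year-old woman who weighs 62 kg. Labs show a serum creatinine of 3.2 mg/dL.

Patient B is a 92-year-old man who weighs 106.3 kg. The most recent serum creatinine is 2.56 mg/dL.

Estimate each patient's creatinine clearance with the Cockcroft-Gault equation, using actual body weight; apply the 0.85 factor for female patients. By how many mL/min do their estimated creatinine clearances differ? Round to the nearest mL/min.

9 mL/min

Patient A: CrCl = (140 − 58) × 62 / (72 × 3.2) × 0.85 = 5084.0 / 230.40 × 0.85 ≈ 18.8 mL/min
Patient B: CrCl = (140 − 92) × 106.3 / (72 × 2.56) = 5102.4 / 184.32 ≈ 27.7 mL/min
|18.8 − 27.7| = 8.9 mL/min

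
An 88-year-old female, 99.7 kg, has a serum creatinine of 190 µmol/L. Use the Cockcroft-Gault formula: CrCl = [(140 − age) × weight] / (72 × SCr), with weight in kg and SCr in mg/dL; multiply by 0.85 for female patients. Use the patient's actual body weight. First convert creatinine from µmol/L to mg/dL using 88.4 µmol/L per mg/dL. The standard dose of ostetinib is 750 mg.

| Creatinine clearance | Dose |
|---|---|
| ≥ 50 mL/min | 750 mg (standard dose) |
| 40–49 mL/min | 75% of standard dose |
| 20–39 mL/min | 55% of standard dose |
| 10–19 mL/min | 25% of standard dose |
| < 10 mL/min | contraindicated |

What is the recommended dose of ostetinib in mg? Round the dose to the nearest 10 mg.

SCr = 190 / 88.4 = 2.149 mg/dL
CrCl = (140 − 88) × 99.7 / (72 × 2.149) × 0.85 = 5184.4 / 154.73 × 0.85 ≈ 28.5 mL/min
CrCl ≈ 28 mL/min → bracket 20–39 mL/min.
55% of 750 mg = 412.5 mg → 410 mg

410 mg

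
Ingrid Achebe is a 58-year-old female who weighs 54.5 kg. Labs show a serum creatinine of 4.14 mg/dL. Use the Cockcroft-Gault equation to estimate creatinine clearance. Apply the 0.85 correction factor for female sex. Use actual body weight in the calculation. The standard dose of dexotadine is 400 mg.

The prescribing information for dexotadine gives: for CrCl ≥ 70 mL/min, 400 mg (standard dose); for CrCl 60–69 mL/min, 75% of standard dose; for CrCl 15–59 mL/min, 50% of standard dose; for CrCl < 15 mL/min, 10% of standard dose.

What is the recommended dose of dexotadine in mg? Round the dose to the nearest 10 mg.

CrCl = (140 − 58) × 54.5 / (72 × 4.14) × 0.85 = 4469.0 / 298.08 × 0.85 ≈ 12.7 mL/min
CrCl ≈ 13 mL/min → bracket < 15 mL/min.
10% of 400 mg = 40 mg

40 mg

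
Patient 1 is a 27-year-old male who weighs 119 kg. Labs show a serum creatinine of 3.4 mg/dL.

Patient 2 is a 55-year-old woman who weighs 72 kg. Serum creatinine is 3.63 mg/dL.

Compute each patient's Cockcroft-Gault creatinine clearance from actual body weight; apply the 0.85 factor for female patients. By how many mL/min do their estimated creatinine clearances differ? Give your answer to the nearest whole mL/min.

35 mL/min

Patient 1: CrCl = (140 − 27) × 119 / (72 × 3.4) = 13447.0 / 244.80 ≈ 54.9 mL/min
Patient 2: CrCl = (140 − 55) × 72 / (72 × 3.63) × 0.85 = 6120.0 / 261.36 × 0.85 ≈ 19.9 mL/min
|54.9 − 19.9| = 35.0 mL/min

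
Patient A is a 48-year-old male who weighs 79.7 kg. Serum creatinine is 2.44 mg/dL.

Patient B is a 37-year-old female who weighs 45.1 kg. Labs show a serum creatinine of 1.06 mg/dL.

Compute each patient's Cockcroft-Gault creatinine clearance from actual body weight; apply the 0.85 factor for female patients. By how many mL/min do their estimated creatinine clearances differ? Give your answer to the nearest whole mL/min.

10 mL/min

Patient A: CrCl = (140 − 48) × 79.7 / (72 × 2.44) = 7332.4 / 175.68 ≈ 41.7 mL/min
Patient B: CrCl = (140 − 37) × 45.1 / (72 × 1.06) × 0.85 = 4645.3 / 76.32 × 0.85 ≈ 51.7 mL/min
|41.7 − 51.7| = 10.0 mL/min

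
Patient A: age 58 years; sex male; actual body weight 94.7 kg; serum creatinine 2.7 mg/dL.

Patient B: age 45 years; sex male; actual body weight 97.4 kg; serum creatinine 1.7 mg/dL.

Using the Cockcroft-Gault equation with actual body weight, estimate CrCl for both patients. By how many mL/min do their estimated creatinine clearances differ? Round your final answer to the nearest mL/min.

Patient A: CrCl = (140 − 58) × 94.7 / (72 × 2.7) = 7765.4 / 194.40 ≈ 39.9 mL/min
Patient B: CrCl = (140 − 45) × 97.4 / (72 × 1.7) = 9253.0 / 122.40 ≈ 75.6 mL/min
|39.9 − 75.6| = 35.7 mL/min

36 mL/min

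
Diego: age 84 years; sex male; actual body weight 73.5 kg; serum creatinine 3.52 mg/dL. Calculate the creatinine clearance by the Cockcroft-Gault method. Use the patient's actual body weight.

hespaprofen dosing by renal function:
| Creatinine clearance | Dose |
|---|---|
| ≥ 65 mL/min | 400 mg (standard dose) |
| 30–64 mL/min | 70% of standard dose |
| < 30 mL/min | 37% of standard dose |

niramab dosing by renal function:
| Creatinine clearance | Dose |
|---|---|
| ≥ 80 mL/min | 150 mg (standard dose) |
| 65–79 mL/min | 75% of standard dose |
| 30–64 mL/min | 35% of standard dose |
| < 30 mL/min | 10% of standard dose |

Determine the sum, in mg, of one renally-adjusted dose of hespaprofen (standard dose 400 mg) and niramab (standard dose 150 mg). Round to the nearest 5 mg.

165 mg

CrCl = (140 − 84) × 73.5 / (72 × 3.52) = 4116.0 / 253.44 ≈ 16.2 mL/min
CrCl ≈ 16 mL/min.
hespaprofen: < 30 mL/min → 37% of 400 mg = 148 mg.
niramab: < 30 mL/min → 10% of 150 mg = 15 mg.
Total = 148 + 15 = 163 mg.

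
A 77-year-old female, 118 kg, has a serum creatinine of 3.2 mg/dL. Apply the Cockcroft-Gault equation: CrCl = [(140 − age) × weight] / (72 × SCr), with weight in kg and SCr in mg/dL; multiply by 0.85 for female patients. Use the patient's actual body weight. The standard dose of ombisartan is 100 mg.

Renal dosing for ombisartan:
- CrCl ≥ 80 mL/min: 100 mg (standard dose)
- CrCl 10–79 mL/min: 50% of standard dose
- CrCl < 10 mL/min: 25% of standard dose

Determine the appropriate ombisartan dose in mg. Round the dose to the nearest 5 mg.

CrCl = (140 − 77) × 118 / (72 × 3.2) × 0.85 = 7434.0 / 230.40 × 0.85 ≈ 27.4 mL/min
CrCl ≈ 27 mL/min → bracket 10–79 mL/min.
50% of 100 mg = 50 mg

50 mg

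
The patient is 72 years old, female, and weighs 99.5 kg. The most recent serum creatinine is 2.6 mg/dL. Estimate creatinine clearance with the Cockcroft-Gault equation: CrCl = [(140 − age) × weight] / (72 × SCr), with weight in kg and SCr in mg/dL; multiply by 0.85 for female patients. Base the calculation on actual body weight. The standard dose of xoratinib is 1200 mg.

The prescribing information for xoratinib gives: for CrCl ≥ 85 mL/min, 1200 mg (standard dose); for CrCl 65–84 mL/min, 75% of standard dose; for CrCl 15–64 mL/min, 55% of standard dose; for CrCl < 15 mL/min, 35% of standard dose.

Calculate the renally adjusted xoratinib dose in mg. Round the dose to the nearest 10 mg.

660 mg

CrCl = (140 − 72) × 99.5 / (72 × 2.6) × 0.85 = 6766.0 / 187.20 × 0.85 ≈ 30.7 mL/min
CrCl ≈ 31 mL/min → bracket 15–64 mL/min.
55% of 1200 mg = 660 mg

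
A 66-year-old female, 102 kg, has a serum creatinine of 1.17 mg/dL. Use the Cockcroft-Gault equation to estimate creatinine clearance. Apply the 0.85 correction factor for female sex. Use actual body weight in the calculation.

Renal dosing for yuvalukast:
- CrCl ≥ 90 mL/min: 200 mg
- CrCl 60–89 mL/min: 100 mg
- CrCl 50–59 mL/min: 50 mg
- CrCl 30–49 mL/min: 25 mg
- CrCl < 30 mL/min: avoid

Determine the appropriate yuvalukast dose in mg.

CrCl = (140 − 66) × 102 / (72 × 1.17) × 0.85 = 7548.0 / 84.24 × 0.85 ≈ 76.2 mL/min
CrCl ≈ 76 mL/min → bracket 60–89 mL/min.
Dose for this bracket: 100 mg.

100 mg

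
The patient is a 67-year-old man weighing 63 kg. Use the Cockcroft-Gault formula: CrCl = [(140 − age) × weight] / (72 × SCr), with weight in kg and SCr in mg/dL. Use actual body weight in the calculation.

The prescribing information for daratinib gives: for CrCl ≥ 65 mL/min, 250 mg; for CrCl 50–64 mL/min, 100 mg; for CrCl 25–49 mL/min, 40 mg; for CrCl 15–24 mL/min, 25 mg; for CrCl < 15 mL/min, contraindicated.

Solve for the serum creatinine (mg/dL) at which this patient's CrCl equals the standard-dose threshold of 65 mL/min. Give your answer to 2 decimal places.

Standard dose requires CrCl ≥ 65 mL/min.
Set (140 − 67) × 63 / (72 × SCr) = 65
SCr = (140 − 67) × 63 / (72 × 65) = 0.983 mg/dL

0.98 mg/dL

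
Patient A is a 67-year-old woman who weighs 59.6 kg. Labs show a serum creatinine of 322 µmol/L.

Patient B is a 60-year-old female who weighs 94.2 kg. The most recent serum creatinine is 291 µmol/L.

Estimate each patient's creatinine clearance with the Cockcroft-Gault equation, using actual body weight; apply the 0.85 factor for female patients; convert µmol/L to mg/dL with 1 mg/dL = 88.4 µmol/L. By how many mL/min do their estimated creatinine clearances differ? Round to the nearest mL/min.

13 mL/min

Patient A: SCr = 322 / 88.4 = 3.643 mg/dL
Patient A: CrCl = (140 − 67) × 59.6 / (72 × 3.643) × 0.85 = 4350.8 / 262.30 × 0.85 ≈ 14.1 mL/min
Patient B: SCr = 291 / 88.4 = 3.292 mg/dL
Patient B: CrCl = (140 − 60) × 94.2 / (72 × 3.292) × 0.85 = 7536.0 / 237.02 × 0.85 ≈ 27.0 mL/min
|14.1 − 27.0| = 12.9 mL/min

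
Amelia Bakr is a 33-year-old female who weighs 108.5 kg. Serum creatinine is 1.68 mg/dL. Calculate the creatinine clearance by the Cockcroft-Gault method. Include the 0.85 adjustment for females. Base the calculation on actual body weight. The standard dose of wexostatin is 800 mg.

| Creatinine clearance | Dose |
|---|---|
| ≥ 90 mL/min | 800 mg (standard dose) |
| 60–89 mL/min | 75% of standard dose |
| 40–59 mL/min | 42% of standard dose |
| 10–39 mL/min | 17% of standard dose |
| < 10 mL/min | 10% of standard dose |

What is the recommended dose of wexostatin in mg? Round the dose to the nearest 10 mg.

600 mg

CrCl = (140 − 33) × 108.5 / (72 × 1.68) × 0.85 = 11609.5 / 120.96 × 0.85 ≈ 81.6 mL/min
CrCl ≈ 82 mL/min → bracket 60–89 mL/min.
75% of 800 mg = 600 mg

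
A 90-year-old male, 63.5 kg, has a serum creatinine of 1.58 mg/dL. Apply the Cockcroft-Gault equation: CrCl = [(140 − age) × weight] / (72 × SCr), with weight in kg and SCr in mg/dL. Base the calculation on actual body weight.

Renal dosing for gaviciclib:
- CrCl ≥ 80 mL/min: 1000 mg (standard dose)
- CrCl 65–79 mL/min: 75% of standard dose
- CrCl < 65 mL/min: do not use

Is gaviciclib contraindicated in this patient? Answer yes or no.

yes

CrCl = (140 − 90) × 63.5 / (72 × 1.58) = 3175.0 / 113.76 ≈ 27.9 mL/min
CrCl ≈ 28 mL/min, which is < 65 mL/min.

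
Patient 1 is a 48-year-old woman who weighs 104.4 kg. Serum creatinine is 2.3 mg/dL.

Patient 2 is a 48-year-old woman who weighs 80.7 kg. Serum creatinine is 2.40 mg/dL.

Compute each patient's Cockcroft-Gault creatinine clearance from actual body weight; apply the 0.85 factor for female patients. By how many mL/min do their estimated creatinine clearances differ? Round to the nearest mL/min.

13 mL/min

Patient 1: CrCl = (140 − 48) × 104.4 / (72 × 2.3) × 0.85 = 9604.8 / 165.60 × 0.85 ≈ 49.3 mL/min
Patient 2: CrCl = (140 − 48) × 80.7 / (72 × 2.4) × 0.85 = 7424.4 / 172.80 × 0.85 ≈ 36.5 mL/min
|49.3 − 36.5| = 12.8 mL/min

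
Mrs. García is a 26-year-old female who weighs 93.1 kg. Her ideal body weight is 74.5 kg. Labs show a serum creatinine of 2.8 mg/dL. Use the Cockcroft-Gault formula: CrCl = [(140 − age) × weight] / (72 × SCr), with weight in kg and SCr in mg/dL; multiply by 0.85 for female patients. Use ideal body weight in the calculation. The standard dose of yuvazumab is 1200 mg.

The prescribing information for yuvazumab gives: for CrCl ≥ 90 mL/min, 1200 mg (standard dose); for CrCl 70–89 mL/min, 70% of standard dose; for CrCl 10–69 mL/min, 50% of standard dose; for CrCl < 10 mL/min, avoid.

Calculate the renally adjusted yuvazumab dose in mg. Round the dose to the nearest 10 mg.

600 mg

CrCl = (140 − 26) × 74.5 / (72 × 2.8) × 0.85 = 8493.0 / 201.60 × 0.85 ≈ 35.8 mL/min
CrCl ≈ 36 mL/min → bracket 10–69 mL/min.
50% of 1200 mg = 600 mg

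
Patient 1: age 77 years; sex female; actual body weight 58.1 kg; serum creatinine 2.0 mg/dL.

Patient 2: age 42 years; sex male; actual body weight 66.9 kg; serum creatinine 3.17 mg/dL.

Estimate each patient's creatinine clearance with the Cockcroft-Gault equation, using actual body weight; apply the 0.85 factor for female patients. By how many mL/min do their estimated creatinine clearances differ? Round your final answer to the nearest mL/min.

Patient 1: CrCl = (140 − 77) × 58.1 / (72 × 2) × 0.85 = 3660.3 / 144.00 × 0.85 ≈ 21.6 mL/min
Patient 2: CrCl = (140 − 42) × 66.9 / (72 × 3.17) = 6556.2 / 228.24 ≈ 28.7 mL/min
|21.6 − 28.7| = 7.1 mL/min

7 mL/min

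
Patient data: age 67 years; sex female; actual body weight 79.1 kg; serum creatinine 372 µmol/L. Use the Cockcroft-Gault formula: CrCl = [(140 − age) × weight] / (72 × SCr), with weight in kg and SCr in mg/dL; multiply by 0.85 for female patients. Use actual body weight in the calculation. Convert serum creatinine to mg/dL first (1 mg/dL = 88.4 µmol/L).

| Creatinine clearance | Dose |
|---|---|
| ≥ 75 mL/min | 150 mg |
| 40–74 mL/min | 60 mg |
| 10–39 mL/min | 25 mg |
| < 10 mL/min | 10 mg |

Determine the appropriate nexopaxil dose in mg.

SCr = 372 / 88.4 = 4.208 mg/dL
CrCl = (140 − 67) × 79.1 / (72 × 4.208) × 0.85 = 5774.3 / 302.98 × 0.85 ≈ 16.2 mL/min
CrCl ≈ 16 mL/min → bracket 10–39 mL/min.
Dose for this bracket: 25 mg.

25 mg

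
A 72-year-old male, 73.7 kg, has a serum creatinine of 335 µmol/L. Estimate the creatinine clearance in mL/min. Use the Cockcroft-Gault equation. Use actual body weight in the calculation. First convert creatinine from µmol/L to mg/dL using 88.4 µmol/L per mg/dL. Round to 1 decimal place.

18.4 mL/min

SCr = 335 / 88.4 = 3.79 mg/dL
CrCl = (140 − 72) × 73.7 / (72 × 3.79) = 5011.6 / 272.88 ≈ 18.4 mL/min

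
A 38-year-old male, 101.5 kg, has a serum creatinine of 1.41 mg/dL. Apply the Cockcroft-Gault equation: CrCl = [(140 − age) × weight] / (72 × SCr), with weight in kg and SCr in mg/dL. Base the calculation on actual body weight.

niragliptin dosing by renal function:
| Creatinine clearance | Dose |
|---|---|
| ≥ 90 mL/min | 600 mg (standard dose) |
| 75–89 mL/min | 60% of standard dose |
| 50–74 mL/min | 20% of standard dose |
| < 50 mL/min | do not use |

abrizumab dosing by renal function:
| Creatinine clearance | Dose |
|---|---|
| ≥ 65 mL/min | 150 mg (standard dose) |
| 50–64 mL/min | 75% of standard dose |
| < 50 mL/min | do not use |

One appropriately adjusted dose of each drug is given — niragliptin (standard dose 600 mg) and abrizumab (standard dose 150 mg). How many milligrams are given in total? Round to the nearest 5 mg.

750 mg

CrCl = (140 − 38) × 101.5 / (72 × 1.41) = 10353.0 / 101.52 ≈ 102.0 mL/min
CrCl ≈ 102 mL/min.
niragliptin: ≥ 90 mL/min → 100% of 600 mg = 600 mg.
abrizumab: ≥ 65 mL/min → 100% of 150 mg = 150 mg.
Total = 600 + 150 = 750 mg.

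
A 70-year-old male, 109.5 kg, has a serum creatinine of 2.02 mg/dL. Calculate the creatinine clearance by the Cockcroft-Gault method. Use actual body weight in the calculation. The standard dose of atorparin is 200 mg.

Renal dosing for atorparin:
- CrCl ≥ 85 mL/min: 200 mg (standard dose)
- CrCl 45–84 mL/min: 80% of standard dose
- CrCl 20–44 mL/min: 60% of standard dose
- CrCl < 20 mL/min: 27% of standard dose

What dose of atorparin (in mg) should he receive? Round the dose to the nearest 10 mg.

CrCl = (140 − 70) × 109.5 / (72 × 2.02) = 7665.0 / 145.44 ≈ 52.7 mL/min
CrCl ≈ 53 mL/min → bracket 45–84 mL/min.
80% of 200 mg = 160 mg

160 mg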